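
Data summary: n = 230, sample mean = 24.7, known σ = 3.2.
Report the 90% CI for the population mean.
(24.35, 25.05)

z-interval (σ known):
z* = 1.645 for 90% confidence

Margin of error = z* · σ/√n = 1.645 · 3.2/√230 = 0.35

CI: (24.7 - 0.35, 24.7 + 0.35) = (24.35, 25.05)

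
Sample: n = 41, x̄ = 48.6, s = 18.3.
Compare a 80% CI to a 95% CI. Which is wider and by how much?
95% CI is wider by 4.10

df = 40
80% CI: t* = 1.303, (44.88, 52.32), width = 2 · t* · s/√n = 7.45
95% CI: t* = 2.021, (42.82, 54.38), width = 2 · t* · s/√n = 11.55

The 95% CI is wider by 11.55 - 7.45 = 4.10.
Higher confidence requires a wider interval.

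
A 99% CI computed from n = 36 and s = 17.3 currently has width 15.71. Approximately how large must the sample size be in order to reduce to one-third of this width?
n ≈ 324

CI width ∝ 1/√n
To reduce width by factor 3, need √n to grow by 3 → need 3² = 9 times as many samples.

Current: n = 36, width = 15.71
New: n = 324, width ≈ 4.98

Width reduced by factor of 15.71/4.98 = 3.15.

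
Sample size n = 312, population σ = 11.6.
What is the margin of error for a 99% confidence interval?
Margin of error = 1.69

Margin of error = z* · σ/√n
= 2.576 · 11.6/√312
= 2.576 · 11.6/17.6635
= 1.69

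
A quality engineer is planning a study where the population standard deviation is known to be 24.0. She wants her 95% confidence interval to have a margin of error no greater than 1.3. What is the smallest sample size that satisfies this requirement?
n ≥ 1310

For margin E ≤ 1.3:
n ≥ (z* · σ / E)²
n ≥ (1.960 · 24.0 / 1.3)²
n ≥ 1309.33

Minimum n = 1310 (rounding up)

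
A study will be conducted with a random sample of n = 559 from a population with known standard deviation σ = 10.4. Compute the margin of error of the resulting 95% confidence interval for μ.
Margin of error = 0.86

Margin of error = z* · σ/√n
= 1.960 · 10.4/√559
= 1.960 · 10.4/23.6432
= 0.86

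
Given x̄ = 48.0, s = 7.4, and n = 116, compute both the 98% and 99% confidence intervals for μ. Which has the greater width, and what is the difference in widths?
99% CI is wider by 0.36

df = 115
98% CI: t* = 2.359, (46.38, 49.62), width = 2 · t* · s/√n = 3.24
99% CI: t* = 2.619, (46.20, 49.80), width = 2 · t* · s/√n = 3.60

The 99% CI is wider by 3.60 - 3.24 = 0.36.
Higher confidence requires a wider interval.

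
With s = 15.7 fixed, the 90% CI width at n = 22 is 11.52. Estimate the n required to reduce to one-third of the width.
n ≈ 198

CI width ∝ 1/√n
To reduce width by factor 3, need √n to grow by 3 → need 3² = 9 times as many samples.

Current: n = 22, width = 11.52
New: n = 198, width ≈ 3.69

Width reduced by factor of 11.52/3.69 = 3.12.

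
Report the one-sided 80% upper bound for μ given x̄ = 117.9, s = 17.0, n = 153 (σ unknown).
μ ≤ 119.06

Upper bound (one-sided):
t* = 0.844 (one-sided for 80%)
Upper bound = x̄ + t* · s/√n = 117.9 + 0.844 · 17.0/√153 = 119.06

We are 80% confident that μ ≤ 119.06.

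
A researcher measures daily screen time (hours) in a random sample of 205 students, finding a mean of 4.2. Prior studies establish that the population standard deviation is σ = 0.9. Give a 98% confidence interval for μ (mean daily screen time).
(4.05, 4.35)

z-interval (σ known):
z* = 2.326 for 98% confidence

Margin of error = z* · σ/√n = 2.326 · 0.9/√205 = 0.15

CI: (4.2 - 0.15, 4.2 + 0.15) = (4.05, 4.35)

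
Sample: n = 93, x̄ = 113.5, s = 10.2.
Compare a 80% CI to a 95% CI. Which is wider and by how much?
95% CI is wider by 1.47

df = 92
80% CI: t* = 1.291, (112.13, 114.87), width = 2 · t* · s/√n = 2.73
95% CI: t* = 1.986, (111.40, 115.60), width = 2 · t* · s/√n = 4.20

The 95% CI is wider by 4.20 - 2.73 = 1.47.
Higher confidence requires a wider interval.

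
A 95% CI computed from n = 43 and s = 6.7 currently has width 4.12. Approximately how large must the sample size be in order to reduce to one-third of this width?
n ≈ 387

CI width ∝ 1/√n
To reduce width by factor 3, need √n to grow by 3 → need 3² = 9 times as many samples.

Current: n = 43, width = 4.12
New: n = 387, width ≈ 1.34

Width reduced by factor of 4.12/1.34 = 3.07.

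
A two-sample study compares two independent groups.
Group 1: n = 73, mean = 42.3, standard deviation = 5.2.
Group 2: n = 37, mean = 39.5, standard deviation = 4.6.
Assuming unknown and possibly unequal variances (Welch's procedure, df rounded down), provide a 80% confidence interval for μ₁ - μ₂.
(1.55, 4.05)

Difference: x̄₁ - x̄₂ = 2.80
SE = √(s₁²/n₁ + s₂²/n₂) = √(5.2²/73 + 4.6²/37) = 0.9707
df = 80.79 → 80 (Welch–Satterthwaite, rounded down)
t* = 1.292

CI: 2.80 ± 1.292 · 0.9707 = 2.80 ± 1.25 = (1.55, 4.05)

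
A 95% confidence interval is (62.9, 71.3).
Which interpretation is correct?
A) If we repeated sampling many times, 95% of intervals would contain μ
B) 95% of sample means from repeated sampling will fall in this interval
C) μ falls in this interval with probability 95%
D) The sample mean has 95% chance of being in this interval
A

A) Correct — this is the frequentist long-run coverage interpretation.
B) Wrong — coverage applies to intervals containing μ, not to future x̄ values.
C) Wrong — μ is fixed; the randomness lives in the interval, not in μ.
D) Wrong — x̄ is observed and sits in the interval by construction.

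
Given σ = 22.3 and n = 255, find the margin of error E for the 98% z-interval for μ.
Margin of error = 3.25

Margin of error = z* · σ/√n
= 2.326 · 22.3/√255
= 2.326 · 22.3/15.9687
= 3.25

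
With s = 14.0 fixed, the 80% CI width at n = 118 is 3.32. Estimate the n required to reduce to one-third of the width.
n ≈ 1062

CI width ∝ 1/√n
To reduce width by factor 3, need √n to grow by 3 → need 3² = 9 times as many samples.

Current: n = 118, width = 3.32
New: n = 1062, width ≈ 1.10

Width reduced by factor of 3.32/1.10 = 3.02.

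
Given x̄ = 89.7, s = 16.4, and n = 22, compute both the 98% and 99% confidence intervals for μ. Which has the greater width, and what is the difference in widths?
99% CI is wider by 2.19

df = 21
98% CI: t* = 2.518, (80.90, 98.50), width = 2 · t* · s/√n = 17.61
99% CI: t* = 2.831, (79.80, 99.60), width = 2 · t* · s/√n = 19.80

The 99% CI is wider by 19.80 - 17.61 = 2.19.
Higher confidence requires a wider interval.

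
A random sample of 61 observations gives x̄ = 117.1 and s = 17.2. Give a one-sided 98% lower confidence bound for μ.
μ ≥ 112.48

Lower bound (one-sided):
t* = 2.099 (one-sided for 98%)
Lower bound = x̄ - t* · s/√n = 117.1 - 2.099 · 17.2/√61 = 112.48

We are 98% confident that μ ≥ 112.48.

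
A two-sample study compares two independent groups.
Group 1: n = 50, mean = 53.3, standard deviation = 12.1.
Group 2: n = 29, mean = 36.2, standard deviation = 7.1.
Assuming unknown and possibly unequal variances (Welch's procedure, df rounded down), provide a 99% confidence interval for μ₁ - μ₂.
(11.39, 22.81)

Difference: x̄₁ - x̄₂ = 17.10
SE = √(s₁²/n₁ + s₂²/n₂) = √(12.1²/50 + 7.1²/29) = 2.1602
df = 76.97 → 76 (Welch–Satterthwaite, rounded down)
t* = 2.642

CI: 17.10 ± 2.642 · 2.1602 = 17.10 ± 5.71 = (11.39, 22.81)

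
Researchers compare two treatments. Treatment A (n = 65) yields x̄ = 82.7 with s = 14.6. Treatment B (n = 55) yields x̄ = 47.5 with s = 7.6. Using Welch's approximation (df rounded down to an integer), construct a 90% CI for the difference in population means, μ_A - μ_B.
(31.75, 38.65)

Difference: x̄₁ - x̄₂ = 35.20
SE = √(s₁²/n₁ + s₂²/n₂) = √(14.6²/65 + 7.6²/55) = 2.0808
df = 99.46 → 99 (Welch–Satterthwaite, rounded down)
t* = 1.660

CI: 35.20 ± 1.660 · 2.0808 = 35.20 ± 3.45 = (31.75, 38.65)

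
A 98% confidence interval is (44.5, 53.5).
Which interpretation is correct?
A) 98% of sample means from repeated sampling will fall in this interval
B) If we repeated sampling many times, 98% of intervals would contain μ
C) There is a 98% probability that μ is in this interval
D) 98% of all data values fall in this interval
B

A) Wrong — coverage applies to intervals containing μ, not to future x̄ values.
B) Correct — this is the frequentist long-run coverage interpretation.
C) Wrong — μ is fixed; the randomness lives in the interval, not in μ.
D) Wrong — a CI is about the parameter μ, not individual data values.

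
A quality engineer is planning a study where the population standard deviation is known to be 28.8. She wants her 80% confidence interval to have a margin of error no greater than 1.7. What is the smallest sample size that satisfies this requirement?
n ≥ 472

For margin E ≤ 1.7:
n ≥ (z* · σ / E)²
n ≥ (1.282 · 28.8 / 1.7)²
n ≥ 471.70

Minimum n = 472 (rounding up)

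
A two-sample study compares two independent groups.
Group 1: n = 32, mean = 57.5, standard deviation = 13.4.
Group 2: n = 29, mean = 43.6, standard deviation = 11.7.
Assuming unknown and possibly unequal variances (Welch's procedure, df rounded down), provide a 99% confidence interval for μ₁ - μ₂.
(5.34, 22.46)

Difference: x̄₁ - x̄₂ = 13.90
SE = √(s₁²/n₁ + s₂²/n₂) = √(13.4²/32 + 11.7²/29) = 3.2143
df = 58.93 → 58 (Welch–Satterthwaite, rounded down)
t* = 2.663

CI: 13.90 ± 2.663 · 3.2143 = 13.90 ± 8.56 = (5.34, 22.46)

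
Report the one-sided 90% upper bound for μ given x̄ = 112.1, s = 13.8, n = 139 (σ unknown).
μ ≤ 113.61

Upper bound (one-sided):
t* = 1.288 (one-sided for 90%)
Upper bound = x̄ + t* · s/√n = 112.1 + 1.288 · 13.8/√139 = 113.61

We are 90% confident that μ ≤ 113.61.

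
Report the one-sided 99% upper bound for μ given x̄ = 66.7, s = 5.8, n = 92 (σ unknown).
μ ≤ 68.13

Upper bound (one-sided):
t* = 2.368 (one-sided for 99%)
Upper bound = x̄ + t* · s/√n = 66.7 + 2.368 · 5.8/√92 = 68.13

We are 99% confident that μ ≤ 68.13.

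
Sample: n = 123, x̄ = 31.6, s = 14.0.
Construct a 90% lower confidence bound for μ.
μ ≥ 29.97

Lower bound (one-sided):
t* = 1.289 (one-sided for 90%)
Lower bound = x̄ - t* · s/√n = 31.6 - 1.289 · 14.0/√123 = 29.97

We are 90% confident that μ ≥ 29.97.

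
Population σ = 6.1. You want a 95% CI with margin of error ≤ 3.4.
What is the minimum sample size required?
n ≥ 13

For margin E ≤ 3.4:
n ≥ (z* · σ / E)²
n ≥ (1.960 · 6.1 / 3.4)²
n ≥ 12.37

Minimum n = 13 (rounding up)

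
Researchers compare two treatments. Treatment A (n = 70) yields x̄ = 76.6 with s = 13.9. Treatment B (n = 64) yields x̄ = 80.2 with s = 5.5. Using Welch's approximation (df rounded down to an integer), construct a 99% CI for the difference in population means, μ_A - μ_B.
(-8.33, 1.13)

Difference: x̄₁ - x̄₂ = -3.60
SE = √(s₁²/n₁ + s₂²/n₂) = √(13.9²/70 + 5.5²/64) = 1.7980
df = 91.71 → 91 (Welch–Satterthwaite, rounded down)
t* = 2.631

CI: -3.60 ± 2.631 · 1.7980 = -3.60 ± 4.73 = (-8.33, 1.13)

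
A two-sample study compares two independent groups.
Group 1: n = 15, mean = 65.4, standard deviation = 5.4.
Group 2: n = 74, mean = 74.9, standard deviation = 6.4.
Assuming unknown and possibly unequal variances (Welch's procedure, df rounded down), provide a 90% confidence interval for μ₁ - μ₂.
(-12.21, -6.79)

Difference: x̄₁ - x̄₂ = -9.50
SE = √(s₁²/n₁ + s₂²/n₂) = √(5.4²/15 + 6.4²/74) = 1.5804
df = 22.75 → 22 (Welch–Satterthwaite, rounded down)
t* = 1.717

CI: -9.50 ± 1.717 · 1.5804 = -9.50 ± 2.71 = (-12.21, -6.79)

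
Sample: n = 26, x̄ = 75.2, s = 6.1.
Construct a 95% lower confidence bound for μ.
μ ≥ 73.16

Lower bound (one-sided):
t* = 1.708 (one-sided for 95%)
Lower bound = x̄ - t* · s/√n = 75.2 - 1.708 · 6.1/√26 = 73.16

We are 95% confident that μ ≥ 73.16.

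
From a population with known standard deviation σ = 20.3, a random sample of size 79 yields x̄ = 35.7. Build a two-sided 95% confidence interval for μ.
(31.22, 40.18)

z-interval (σ known):
z* = 1.960 for 95% confidence

Margin of error = z* · σ/√n = 1.960 · 20.3/√79 = 4.48

CI: (35.7 - 4.48, 35.7 + 4.48) = (31.22, 40.18)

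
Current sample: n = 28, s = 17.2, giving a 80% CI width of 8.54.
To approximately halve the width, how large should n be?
n ≈ 112

CI width ∝ 1/√n
To reduce width by factor 2, need √n to grow by 2 → need 2² = 4 times as many samples.

Current: n = 28, width = 8.54
New: n = 112, width ≈ 4.19

Width reduced by factor of 8.54/4.19 = 2.04.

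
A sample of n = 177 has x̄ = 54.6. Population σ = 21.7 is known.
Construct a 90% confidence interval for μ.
(51.92, 57.28)

z-interval (σ known):
z* = 1.645 for 90% confidence

Margin of error = z* · σ/√n = 1.645 · 21.7/√177 = 2.68

CI: (54.6 - 2.68, 54.6 + 2.68) = (51.92, 57.28)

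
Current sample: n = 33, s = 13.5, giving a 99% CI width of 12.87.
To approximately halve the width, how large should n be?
n ≈ 132

CI width ∝ 1/√n
To reduce width by factor 2, need √n to grow by 2 → need 2² = 4 times as many samples.

Current: n = 33, width = 12.87
New: n = 132, width ≈ 6.14

Width reduced by factor of 12.87/6.14 = 2.10.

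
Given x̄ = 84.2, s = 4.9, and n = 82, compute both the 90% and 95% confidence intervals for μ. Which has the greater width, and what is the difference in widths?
95% CI is wider by 0.35

df = 81
90% CI: t* = 1.664, (83.30, 85.10), width = 2 · t* · s/√n = 1.80
95% CI: t* = 1.990, (83.12, 85.28), width = 2 · t* · s/√n = 2.15

The 95% CI is wider by 2.15 - 1.80 = 0.35.
Higher confidence requires a wider interval.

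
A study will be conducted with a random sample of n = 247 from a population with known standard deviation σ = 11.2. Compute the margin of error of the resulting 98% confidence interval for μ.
Margin of error = 1.66

Margin of error = z* · σ/√n
= 2.326 · 11.2/√247
= 2.326 · 11.2/15.7162
= 1.66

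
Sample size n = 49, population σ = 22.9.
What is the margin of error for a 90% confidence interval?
Margin of error = 5.38

Margin of error = z* · σ/√n
= 1.645 · 22.9/√49
= 1.645 · 22.9/7.0000
= 5.38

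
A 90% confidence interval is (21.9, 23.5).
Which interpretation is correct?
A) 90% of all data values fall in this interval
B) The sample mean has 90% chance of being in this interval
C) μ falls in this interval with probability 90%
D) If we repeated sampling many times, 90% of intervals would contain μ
D

A) Wrong — a CI is about the parameter μ, not individual data values.
B) Wrong — x̄ is observed and sits in the interval by construction.
C) Wrong — μ is fixed; the randomness lives in the interval, not in μ.
D) Correct — this is the frequentist long-run coverage interpretation.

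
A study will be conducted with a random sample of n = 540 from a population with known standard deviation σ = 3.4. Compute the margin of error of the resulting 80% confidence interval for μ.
Margin of error = 0.19

Margin of error = z* · σ/√n
= 1.282 · 3.4/√540
= 1.282 · 3.4/23.2379
= 0.19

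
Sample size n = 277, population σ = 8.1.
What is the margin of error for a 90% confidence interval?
Margin of error = 0.80

Margin of error = z* · σ/√n
= 1.645 · 8.1/√277
= 1.645 · 8.1/16.6433
= 0.80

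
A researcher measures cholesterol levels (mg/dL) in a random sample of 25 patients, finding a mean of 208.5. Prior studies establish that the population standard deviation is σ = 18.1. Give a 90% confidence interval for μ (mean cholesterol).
(202.55, 214.45)

z-interval (σ known):
z* = 1.645 for 90% confidence

Margin of error = z* · σ/√n = 1.645 · 18.1/√25 = 5.95

CI: (208.5 - 5.95, 208.5 + 5.95) = (202.55, 214.45)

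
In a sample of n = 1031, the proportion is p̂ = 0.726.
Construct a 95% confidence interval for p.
(0.699, 0.753)

Proportion CI:
SE = √(p̂(1-p̂)/n) = √(0.726 · 0.274 / 1031) = 0.01389

z* = 1.960
Margin = z* · SE = 1.960 · 0.01389 = 0.0272

CI: 0.726 ± 0.0272 = (0.699, 0.753)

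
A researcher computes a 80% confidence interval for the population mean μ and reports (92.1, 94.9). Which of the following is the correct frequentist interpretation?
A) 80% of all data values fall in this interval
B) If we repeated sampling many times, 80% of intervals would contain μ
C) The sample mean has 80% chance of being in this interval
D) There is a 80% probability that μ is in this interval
B

A) Wrong — a CI is about the parameter μ, not individual data values.
B) Correct — this is the frequentist long-run coverage interpretation.
C) Wrong — x̄ is observed and sits in the interval by construction.
D) Wrong — μ is fixed; the randomness lives in the interval, not in μ.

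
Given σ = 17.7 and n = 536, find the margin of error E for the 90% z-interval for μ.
Margin of error = 1.26

Margin of error = z* · σ/√n
= 1.645 · 17.7/√536
= 1.645 · 17.7/23.1517
= 1.26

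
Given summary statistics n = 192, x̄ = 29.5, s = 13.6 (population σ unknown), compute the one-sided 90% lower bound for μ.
μ ≥ 28.24

Lower bound (one-sided):
t* = 1.286 (one-sided for 90%)
Lower bound = x̄ - t* · s/√n = 29.5 - 1.286 · 13.6/√192 = 28.24

We are 90% confident that μ ≥ 28.24.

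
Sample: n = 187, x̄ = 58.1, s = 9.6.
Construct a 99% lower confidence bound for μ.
μ ≥ 56.45

Lower bound (one-sided):
t* = 2.347 (one-sided for 99%)
Lower bound = x̄ - t* · s/√n = 58.1 - 2.347 · 9.6/√187 = 56.45

We are 99% confident that μ ≥ 56.45.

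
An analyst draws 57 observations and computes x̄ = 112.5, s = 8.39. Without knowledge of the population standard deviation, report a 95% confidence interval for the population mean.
(110.27, 114.73)

t-interval (σ unknown):
df = n - 1 = 56
t* = 2.003 for 95% confidence

Margin of error = t* · s/√n = 2.003 · 8.39/√57 = 2.23

CI: (110.27, 114.73)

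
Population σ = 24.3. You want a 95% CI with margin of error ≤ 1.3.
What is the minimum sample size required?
n ≥ 1343

For margin E ≤ 1.3:
n ≥ (z* · σ / E)²
n ≥ (1.960 · 24.3 / 1.3)²
n ≥ 1342.26

Minimum n = 1343 (rounding up)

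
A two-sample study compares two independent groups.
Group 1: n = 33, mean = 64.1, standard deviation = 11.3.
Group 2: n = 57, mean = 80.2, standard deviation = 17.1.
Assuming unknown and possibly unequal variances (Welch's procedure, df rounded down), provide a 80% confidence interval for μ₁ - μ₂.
(-19.97, -12.23)

Difference: x̄₁ - x̄₂ = -16.10
SE = √(s₁²/n₁ + s₂²/n₂) = √(11.3²/33 + 17.1²/57) = 2.9999
df = 86.36 → 86 (Welch–Satterthwaite, rounded down)
t* = 1.291

CI: -16.10 ± 1.291 · 2.9999 = -16.10 ± 3.87 = (-19.97, -12.23)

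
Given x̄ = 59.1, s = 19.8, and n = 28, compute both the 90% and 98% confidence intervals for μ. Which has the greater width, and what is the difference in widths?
98% CI is wider by 5.77

df = 27
90% CI: t* = 1.703, (52.73, 65.47), width = 2 · t* · s/√n = 12.74
98% CI: t* = 2.473, (49.85, 68.35), width = 2 · t* · s/√n = 18.51

The 98% CI is wider by 18.51 - 12.74 = 5.77.
Higher confidence requires a wider interval.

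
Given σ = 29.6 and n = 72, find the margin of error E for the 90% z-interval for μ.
Margin of error = 5.74

Margin of error = z* · σ/√n
= 1.645 · 29.6/√72
= 1.645 · 29.6/8.4853
= 5.74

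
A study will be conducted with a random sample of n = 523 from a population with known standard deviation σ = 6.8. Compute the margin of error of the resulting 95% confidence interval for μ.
Margin of error = 0.58

Margin of error = z* · σ/√n
= 1.960 · 6.8/√523
= 1.960 · 6.8/22.8692
= 0.58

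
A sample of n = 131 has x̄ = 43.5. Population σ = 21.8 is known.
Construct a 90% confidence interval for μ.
(40.37, 46.63)

z-interval (σ known):
z* = 1.645 for 90% confidence

Margin of error = z* · σ/√n = 1.645 · 21.8/√131 = 3.13

CI: (43.5 - 3.13, 43.5 + 3.13) = (40.37, 46.63)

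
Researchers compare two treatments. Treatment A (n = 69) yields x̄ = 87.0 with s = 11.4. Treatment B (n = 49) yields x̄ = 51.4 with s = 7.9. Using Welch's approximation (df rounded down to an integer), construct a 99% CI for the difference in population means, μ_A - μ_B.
(30.95, 40.25)

Difference: x̄₁ - x̄₂ = 35.60
SE = √(s₁²/n₁ + s₂²/n₂) = √(11.4²/69 + 7.9²/49) = 1.7768
df = 115.95 → 115 (Welch–Satterthwaite, rounded down)
t* = 2.619

CI: 35.60 ± 2.619 · 1.7768 = 35.60 ± 4.65 = (30.95, 40.25)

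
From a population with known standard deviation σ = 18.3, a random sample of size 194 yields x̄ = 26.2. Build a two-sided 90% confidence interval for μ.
(24.04, 28.36)

z-interval (σ known):
z* = 1.645 for 90% confidence

Margin of error = z* · σ/√n = 1.645 · 18.3/√194 = 2.16

CI: (26.2 - 2.16, 26.2 + 2.16) = (24.04, 28.36)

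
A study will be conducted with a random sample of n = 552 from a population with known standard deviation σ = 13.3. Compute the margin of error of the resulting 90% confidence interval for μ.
Margin of error = 0.93

Margin of error = z* · σ/√n
= 1.645 · 13.3/√552
= 1.645 · 13.3/23.4947
= 0.93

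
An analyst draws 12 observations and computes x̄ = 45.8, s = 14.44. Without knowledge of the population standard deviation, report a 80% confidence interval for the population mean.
(40.12, 51.48)

t-interval (σ unknown):
df = n - 1 = 11
t* = 1.363 for 80% confidence

Margin of error = t* · s/√n = 1.363 · 14.44/√12 = 5.68

CI: (40.12, 51.48)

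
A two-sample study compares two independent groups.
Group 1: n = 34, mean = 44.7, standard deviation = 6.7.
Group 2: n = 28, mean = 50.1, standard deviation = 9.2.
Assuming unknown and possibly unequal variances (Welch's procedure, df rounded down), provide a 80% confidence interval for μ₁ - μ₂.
(-8.11, -2.69)

Difference: x̄₁ - x̄₂ = -5.40
SE = √(s₁²/n₁ + s₂²/n₂) = √(6.7²/34 + 9.2²/28) = 2.0840
df = 48.21 → 48 (Welch–Satterthwaite, rounded down)
t* = 1.299

CI: -5.40 ± 1.299 · 2.0840 = -5.40 ± 2.71 = (-8.11, -2.69)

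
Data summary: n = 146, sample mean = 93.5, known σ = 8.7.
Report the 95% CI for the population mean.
(92.09, 94.91)

z-interval (σ known):
z* = 1.960 for 95% confidence

Margin of error = z* · σ/√n = 1.960 · 8.7/√146 = 1.41

CI: (93.5 - 1.41, 93.5 + 1.41) = (92.09, 94.91)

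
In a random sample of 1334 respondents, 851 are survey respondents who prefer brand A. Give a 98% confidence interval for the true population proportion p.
(0.607, 0.669)

Proportion CI:
p̂ = 851/1334 = 0.63793
SE = √(p̂(1-p̂)/n) = √(0.63793 · 0.36207 / 1334) = 0.01316

z* = 2.326
Margin = z* · SE = 2.326 · 0.01316 = 0.0306

CI: 0.63793 ± 0.0306 = (0.607, 0.669)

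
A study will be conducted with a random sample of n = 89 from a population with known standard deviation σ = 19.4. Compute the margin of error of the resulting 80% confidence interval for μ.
Margin of error = 2.64

Margin of error = z* · σ/√n
= 1.282 · 19.4/√89
= 1.282 · 19.4/9.4340
= 2.64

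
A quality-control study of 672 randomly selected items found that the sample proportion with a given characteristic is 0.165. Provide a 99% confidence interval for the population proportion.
(0.128, 0.202)

Proportion CI:
SE = √(p̂(1-p̂)/n) = √(0.165 · 0.835 / 672) = 0.01432

z* = 2.576
Margin = z* · SE = 2.576 · 0.01432 = 0.0369

CI: 0.165 ± 0.0369 = (0.128, 0.202)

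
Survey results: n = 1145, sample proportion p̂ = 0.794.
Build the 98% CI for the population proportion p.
(0.766, 0.822)

Proportion CI:
SE = √(p̂(1-p̂)/n) = √(0.794 · 0.206 / 1145) = 0.01195

z* = 2.326
Margin = z* · SE = 2.326 · 0.01195 = 0.0278

CI: 0.794 ± 0.0278 = (0.766, 0.822)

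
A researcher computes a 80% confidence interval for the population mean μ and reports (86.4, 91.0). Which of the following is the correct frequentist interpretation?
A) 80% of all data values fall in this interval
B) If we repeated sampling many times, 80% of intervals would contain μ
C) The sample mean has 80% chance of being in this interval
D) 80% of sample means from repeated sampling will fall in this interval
B

A) Wrong — a CI is about the parameter μ, not individual data values.
B) Correct — this is the frequentist long-run coverage interpretation.
C) Wrong — x̄ is observed and sits in the interval by construction.
D) Wrong — coverage applies to intervals containing μ, not to future x̄ values.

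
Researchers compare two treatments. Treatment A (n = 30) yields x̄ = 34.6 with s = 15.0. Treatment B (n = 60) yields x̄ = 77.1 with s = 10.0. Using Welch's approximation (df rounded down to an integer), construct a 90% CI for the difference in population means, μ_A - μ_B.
(-47.59, -37.41)

Difference: x̄₁ - x̄₂ = -42.50
SE = √(s₁²/n₁ + s₂²/n₂) = √(15.0²/30 + 10.0²/60) = 3.0277
df = 42.29 → 42 (Welch–Satterthwaite, rounded down)
t* = 1.682

CI: -42.50 ± 1.682 · 3.0277 = -42.50 ± 5.09 = (-47.59, -37.41)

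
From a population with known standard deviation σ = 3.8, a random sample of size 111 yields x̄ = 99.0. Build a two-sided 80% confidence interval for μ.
(98.54, 99.46)

z-interval (σ known):
z* = 1.282 for 80% confidence

Margin of error = z* · σ/√n = 1.282 · 3.8/√111 = 0.46

CI: (99.0 - 0.46, 99.0 + 0.46) = (98.54, 99.46)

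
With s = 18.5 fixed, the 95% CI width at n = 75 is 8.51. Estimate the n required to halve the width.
n ≈ 300

CI width ∝ 1/√n
To reduce width by factor 2, need √n to grow by 2 → need 2² = 4 times as many samples.

Current: n = 75, width = 8.51
New: n = 300, width ≈ 4.20

Width reduced by factor of 8.51/4.20 = 2.03.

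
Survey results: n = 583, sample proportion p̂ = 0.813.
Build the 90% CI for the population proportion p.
(0.786, 0.840)

Proportion CI:
SE = √(p̂(1-p̂)/n) = √(0.813 · 0.187 / 583) = 0.01615

z* = 1.645
Margin = z* · SE = 1.645 · 0.01615 = 0.0266

CI: 0.813 ± 0.0266 = (0.786, 0.840)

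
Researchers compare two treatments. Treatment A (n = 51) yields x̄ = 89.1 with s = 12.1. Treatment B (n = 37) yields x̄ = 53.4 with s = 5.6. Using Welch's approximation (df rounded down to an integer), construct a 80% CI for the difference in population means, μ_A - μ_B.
(33.21, 38.19)

Difference: x̄₁ - x̄₂ = 35.70
SE = √(s₁²/n₁ + s₂²/n₂) = √(12.1²/51 + 5.6²/37) = 1.9283
df = 74.82 → 74 (Welch–Satterthwaite, rounded down)
t* = 1.293

CI: 35.70 ± 1.293 · 1.9283 = 35.70 ± 2.49 = (33.21, 38.19)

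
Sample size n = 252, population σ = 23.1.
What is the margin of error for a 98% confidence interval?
Margin of error = 3.38

Margin of error = z* · σ/√n
= 2.326 · 23.1/√252
= 2.326 · 23.1/15.8745
= 3.38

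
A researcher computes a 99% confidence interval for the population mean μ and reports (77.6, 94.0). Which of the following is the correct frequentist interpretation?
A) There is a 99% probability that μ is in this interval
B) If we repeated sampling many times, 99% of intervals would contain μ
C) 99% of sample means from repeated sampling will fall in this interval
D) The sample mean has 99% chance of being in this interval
B

A) Wrong — μ is fixed; the randomness lives in the interval, not in μ.
B) Correct — this is the frequentist long-run coverage interpretation.
C) Wrong — coverage applies to intervals containing μ, not to future x̄ values.
D) Wrong — x̄ is observed and sits in the interval by construction.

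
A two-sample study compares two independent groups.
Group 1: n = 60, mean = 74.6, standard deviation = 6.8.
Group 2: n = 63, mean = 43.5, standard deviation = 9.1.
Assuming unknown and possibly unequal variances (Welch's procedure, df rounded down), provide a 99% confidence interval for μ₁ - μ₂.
(27.32, 34.88)

Difference: x̄₁ - x̄₂ = 31.10
SE = √(s₁²/n₁ + s₂²/n₂) = √(6.8²/60 + 9.1²/63) = 1.4440
df = 114.61 → 114 (Welch–Satterthwaite, rounded down)
t* = 2.620

CI: 31.10 ± 2.620 · 1.4440 = 31.10 ± 3.78 = (27.32, 34.88)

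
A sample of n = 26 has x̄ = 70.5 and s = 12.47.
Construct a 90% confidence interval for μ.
(66.32, 74.68)

t-interval (σ unknown):
df = n - 1 = 25
t* = 1.708 for 90% confidence

Margin of error = t* · s/√n = 1.708 · 12.47/√26 = 4.18

CI: (66.32, 74.68)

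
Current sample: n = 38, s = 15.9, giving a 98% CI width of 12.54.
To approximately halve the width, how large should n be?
n ≈ 152

CI width ∝ 1/√n
To reduce width by factor 2, need √n to grow by 2 → need 2² = 4 times as many samples.

Current: n = 38, width = 12.54
New: n = 152, width ≈ 6.06

Width reduced by factor of 12.54/6.06 = 2.07.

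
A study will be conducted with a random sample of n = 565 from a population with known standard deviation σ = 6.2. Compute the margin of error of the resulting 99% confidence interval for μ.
Margin of error = 0.67

Margin of error = z* · σ/√n
= 2.576 · 6.2/√565
= 2.576 · 6.2/23.7697
= 0.67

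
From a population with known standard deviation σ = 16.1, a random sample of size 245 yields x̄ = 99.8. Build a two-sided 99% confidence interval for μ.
(97.15, 102.45)

z-interval (σ known):
z* = 2.576 for 99% confidence

Margin of error = z* · σ/√n = 2.576 · 16.1/√245 = 2.65

CI: (99.8 - 2.65, 99.8 + 2.65) = (97.15, 102.45)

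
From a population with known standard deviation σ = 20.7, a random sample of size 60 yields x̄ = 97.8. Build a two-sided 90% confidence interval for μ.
(93.40, 102.20)

z-interval (σ known):
z* = 1.645 for 90% confidence

Margin of error = z* · σ/√n = 1.645 · 20.7/√60 = 4.40

CI: (97.8 - 4.40, 97.8 + 4.40) = (93.40, 102.20)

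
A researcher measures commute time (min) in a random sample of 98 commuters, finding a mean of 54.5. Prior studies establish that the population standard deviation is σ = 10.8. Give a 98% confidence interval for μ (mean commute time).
(51.96, 57.04)

z-interval (σ known):
z* = 2.326 for 98% confidence

Margin of error = z* · σ/√n = 2.326 · 10.8/√98 = 2.54

CI: (54.5 - 2.54, 54.5 + 2.54) = (51.96, 57.04)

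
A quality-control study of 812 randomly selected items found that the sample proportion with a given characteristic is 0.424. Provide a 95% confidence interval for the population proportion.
(0.390, 0.458)

Proportion CI:
SE = √(p̂(1-p̂)/n) = √(0.424 · 0.576 / 812) = 0.01734

z* = 1.960
Margin = z* · SE = 1.960 · 0.01734 = 0.0340

CI: 0.424 ± 0.0340 = (0.390, 0.458)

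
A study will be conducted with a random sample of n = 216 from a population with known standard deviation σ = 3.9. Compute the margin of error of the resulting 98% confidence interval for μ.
Margin of error = 0.62

Margin of error = z* · σ/√n
= 2.326 · 3.9/√216
= 2.326 · 3.9/14.6969
= 0.62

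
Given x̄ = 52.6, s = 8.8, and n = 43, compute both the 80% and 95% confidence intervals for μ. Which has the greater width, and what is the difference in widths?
95% CI is wider by 1.93

df = 42
80% CI: t* = 1.302, (50.85, 54.35), width = 2 · t* · s/√n = 3.49
95% CI: t* = 2.018, (49.89, 55.31), width = 2 · t* · s/√n = 5.42

The 95% CI is wider by 5.42 - 3.49 = 1.93.
Higher confidence requires a wider interval.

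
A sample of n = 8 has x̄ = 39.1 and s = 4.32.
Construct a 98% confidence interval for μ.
(34.52, 43.68)

t-interval (σ unknown):
df = n - 1 = 7
t* = 2.998 for 98% confidence

Margin of error = t* · s/√n = 2.998 · 4.32/√8 = 4.58

CI: (34.52, 43.68)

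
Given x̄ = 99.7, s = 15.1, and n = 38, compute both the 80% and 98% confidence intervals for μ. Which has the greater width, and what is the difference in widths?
98% CI is wider by 5.52

df = 37
80% CI: t* = 1.305, (96.50, 102.90), width = 2 · t* · s/√n = 6.39
98% CI: t* = 2.431, (93.75, 105.65), width = 2 · t* · s/√n = 11.91

The 98% CI is wider by 11.91 - 6.39 = 5.52.
Higher confidence requires a wider interval.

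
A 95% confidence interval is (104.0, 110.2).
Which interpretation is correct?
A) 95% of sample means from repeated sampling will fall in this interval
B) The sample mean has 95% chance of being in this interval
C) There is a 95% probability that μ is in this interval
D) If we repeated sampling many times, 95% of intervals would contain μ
D

A) Wrong — coverage applies to intervals containing μ, not to future x̄ values.
B) Wrong — x̄ is observed and sits in the interval by construction.
C) Wrong — μ is fixed; the randomness lives in the interval, not in μ.
D) Correct — this is the frequentist long-run coverage interpretation.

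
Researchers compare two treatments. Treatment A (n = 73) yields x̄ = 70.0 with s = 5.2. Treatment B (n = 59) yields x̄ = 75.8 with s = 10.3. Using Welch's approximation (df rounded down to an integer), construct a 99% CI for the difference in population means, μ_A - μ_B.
(-9.68, -1.92)

Difference: x̄₁ - x̄₂ = -5.80
SE = √(s₁²/n₁ + s₂²/n₂) = √(5.2²/73 + 10.3²/59) = 1.4726
df = 81.57 → 81 (Welch–Satterthwaite, rounded down)
t* = 2.638

CI: -5.80 ± 2.638 · 1.4726 = -5.80 ± 3.88 = (-9.68, -1.92)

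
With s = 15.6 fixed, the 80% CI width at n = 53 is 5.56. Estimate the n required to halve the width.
n ≈ 212

CI width ∝ 1/√n
To reduce width by factor 2, need √n to grow by 2 → need 2² = 4 times as many samples.

Current: n = 53, width = 5.56
New: n = 212, width ≈ 2.76

Width reduced by factor of 5.56/2.76 = 2.01.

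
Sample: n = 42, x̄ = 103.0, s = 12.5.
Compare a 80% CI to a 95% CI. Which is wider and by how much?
95% CI is wider by 2.76

df = 41
80% CI: t* = 1.303, (100.49, 105.51), width = 2 · t* · s/√n = 5.03
95% CI: t* = 2.020, (99.10, 106.90), width = 2 · t* · s/√n = 7.79

The 95% CI is wider by 7.79 - 5.03 = 2.76.
Higher confidence requires a wider interval.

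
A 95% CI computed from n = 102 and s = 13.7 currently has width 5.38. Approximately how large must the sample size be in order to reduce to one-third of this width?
n ≈ 918

CI width ∝ 1/√n
To reduce width by factor 3, need √n to grow by 3 → need 3² = 9 times as many samples.

Current: n = 102, width = 5.38
New: n = 918, width ≈ 1.78

Width reduced by factor of 5.38/1.78 = 3.02.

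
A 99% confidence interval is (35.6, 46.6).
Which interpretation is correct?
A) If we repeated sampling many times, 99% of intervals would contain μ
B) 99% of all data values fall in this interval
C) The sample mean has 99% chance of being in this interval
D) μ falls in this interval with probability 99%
A

A) Correct — this is the frequentist long-run coverage interpretation.
B) Wrong — a CI is about the parameter μ, not individual data values.
C) Wrong — x̄ is observed and sits in the interval by construction.
D) Wrong — μ is fixed; the randomness lives in the interval, not in μ.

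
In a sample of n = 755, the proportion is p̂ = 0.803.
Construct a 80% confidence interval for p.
(0.784, 0.822)

Proportion CI:
SE = √(p̂(1-p̂)/n) = √(0.803 · 0.197 / 755) = 0.01447

z* = 1.282
Margin = z* · SE = 1.282 · 0.01447 = 0.0186

CI: 0.803 ± 0.0186 = (0.784, 0.822)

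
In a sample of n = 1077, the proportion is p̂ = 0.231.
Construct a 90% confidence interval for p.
(0.210, 0.252)

Proportion CI:
SE = √(p̂(1-p̂)/n) = √(0.231 · 0.769 / 1077) = 0.01284

z* = 1.645
Margin = z* · SE = 1.645 · 0.01284 = 0.0211

CI: 0.231 ± 0.0211 = (0.210, 0.252)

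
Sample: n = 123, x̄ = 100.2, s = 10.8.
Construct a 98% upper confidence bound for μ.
μ ≤ 102.22

Upper bound (one-sided):
t* = 2.076 (one-sided for 98%)
Upper bound = x̄ + t* · s/√n = 100.2 + 2.076 · 10.8/√123 = 102.22

We are 98% confident that μ ≤ 102.22.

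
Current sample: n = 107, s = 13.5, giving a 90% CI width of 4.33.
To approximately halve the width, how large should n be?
n ≈ 428

CI width ∝ 1/√n
To reduce width by factor 2, need √n to grow by 2 → need 2² = 4 times as many samples.

Current: n = 107, width = 4.33
New: n = 428, width ≈ 2.15

Width reduced by factor of 4.33/2.15 = 2.01.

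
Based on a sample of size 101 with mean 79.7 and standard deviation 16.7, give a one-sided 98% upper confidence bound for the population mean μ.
μ ≤ 83.16

Upper bound (one-sided):
t* = 2.081 (one-sided for 98%)
Upper bound = x̄ + t* · s/√n = 79.7 + 2.081 · 16.7/√101 = 83.16

We are 98% confident that μ ≤ 83.16.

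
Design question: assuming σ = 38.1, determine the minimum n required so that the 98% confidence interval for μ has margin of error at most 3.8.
n ≥ 544

For margin E ≤ 3.8:
n ≥ (z* · σ / E)²
n ≥ (2.326 · 38.1 / 3.8)²
n ≥ 543.88

Minimum n = 544 (rounding up)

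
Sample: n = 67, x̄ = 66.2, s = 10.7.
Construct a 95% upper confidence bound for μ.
μ ≤ 68.38

Upper bound (one-sided):
t* = 1.668 (one-sided for 95%)
Upper bound = x̄ + t* · s/√n = 66.2 + 1.668 · 10.7/√67 = 68.38

We are 95% confident that μ ≤ 68.38.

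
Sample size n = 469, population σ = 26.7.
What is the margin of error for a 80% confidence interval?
Margin of error = 1.58

Margin of error = z* · σ/√n
= 1.282 · 26.7/√469
= 1.282 · 26.7/21.6564
= 1.58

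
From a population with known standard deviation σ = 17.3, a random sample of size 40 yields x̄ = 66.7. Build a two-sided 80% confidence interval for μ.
(63.19, 70.21)

z-interval (σ known):
z* = 1.282 for 80% confidence

Margin of error = z* · σ/√n = 1.282 · 17.3/√40 = 3.51

CI: (66.7 - 3.51, 66.7 + 3.51) = (63.19, 70.21)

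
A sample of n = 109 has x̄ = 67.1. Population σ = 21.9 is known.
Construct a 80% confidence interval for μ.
(64.41, 69.79)

z-interval (σ known):
z* = 1.282 for 80% confidence

Margin of error = z* · σ/√n = 1.282 · 21.9/√109 = 2.69

CI: (67.1 - 2.69, 67.1 + 2.69) = (64.41, 69.79)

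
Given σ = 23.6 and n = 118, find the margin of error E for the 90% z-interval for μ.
Margin of error = 3.57

Margin of error = z* · σ/√n
= 1.645 · 23.6/√118
= 1.645 · 23.6/10.8628
= 3.57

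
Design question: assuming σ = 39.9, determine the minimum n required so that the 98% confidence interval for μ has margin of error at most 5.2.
n ≥ 319

For margin E ≤ 5.2:
n ≥ (z* · σ / E)²
n ≥ (2.326 · 39.9 / 5.2)²
n ≥ 318.54

Minimum n = 319 (rounding up)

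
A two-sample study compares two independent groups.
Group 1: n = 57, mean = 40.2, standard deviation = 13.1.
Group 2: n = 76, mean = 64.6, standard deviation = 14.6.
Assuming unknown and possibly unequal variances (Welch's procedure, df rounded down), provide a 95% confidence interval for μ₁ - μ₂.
(-29.17, -19.63)

Difference: x̄₁ - x̄₂ = -24.40
SE = √(s₁²/n₁ + s₂²/n₂) = √(13.1²/57 + 14.6²/76) = 2.4115
df = 126.78 → 126 (Welch–Satterthwaite, rounded down)
t* = 1.979

CI: -24.40 ± 1.979 · 2.4115 = -24.40 ± 4.77 = (-29.17, -19.63)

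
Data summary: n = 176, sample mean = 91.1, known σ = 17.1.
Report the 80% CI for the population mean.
(89.45, 92.75)

z-interval (σ known):
z* = 1.282 for 80% confidence

Margin of error = z* · σ/√n = 1.282 · 17.1/√176 = 1.65

CI: (91.1 - 1.65, 91.1 + 1.65) = (89.45, 92.75)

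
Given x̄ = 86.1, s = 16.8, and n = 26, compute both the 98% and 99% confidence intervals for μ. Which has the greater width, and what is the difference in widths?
99% CI is wider by 1.99

df = 25
98% CI: t* = 2.485, (77.91, 94.29), width = 2 · t* · s/√n = 16.37
99% CI: t* = 2.787, (76.92, 95.28), width = 2 · t* · s/√n = 18.36

The 99% CI is wider by 18.36 - 16.37 = 1.99.
Higher confidence requires a wider interval.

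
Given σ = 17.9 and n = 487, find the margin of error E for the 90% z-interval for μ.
Margin of error = 1.33

Margin of error = z* · σ/√n
= 1.645 · 17.9/√487
= 1.645 · 17.9/22.0681
= 1.33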